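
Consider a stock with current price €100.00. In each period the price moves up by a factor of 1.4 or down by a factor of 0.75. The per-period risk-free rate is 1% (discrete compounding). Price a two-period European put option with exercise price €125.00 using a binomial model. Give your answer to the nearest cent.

€33.67

Risk-neutral probability p = (1 + 0.01 − 0.75)/(1.4 − 0.75) = 0.2600/0.6500 = 0.4000
Terminal stock prices: S_uu = 196, S_ud = 105, S_dd = 56.25
Terminal payoffs (K − S): max(-71, 0) = 0, max(20, 0) = 20, max(68.75, 0) = 68.75
Node u (S = 140): V_u = 1/1.01·[0.4000·0.0000 + 0.6000·20.0000] = 11.8812
Node d (S = 75): V_d = 1/1.01·[0.4000·20.0000 + 0.6000·68.7500] = 48.7624
Node 0 (S = 100): V_0 = 1/1.01·[0.4000·11.8812 + 0.6000·48.7624] = 33.6732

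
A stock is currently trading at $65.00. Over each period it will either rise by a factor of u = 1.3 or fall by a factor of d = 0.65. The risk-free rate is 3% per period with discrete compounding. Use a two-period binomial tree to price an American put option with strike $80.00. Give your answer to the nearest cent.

$20.96

Risk-neutral probability p = (1 + 0.03 − 0.65)/(1.3 − 0.65) = 0.3800/0.6500 = 0.5846
Terminal stock prices: S_uu = 109.9, S_ud = 54.93, S_dd = 27.46
Terminal payoffs (K − S): max(-29.85, 0) = 0, max(25.07, 0) = 25.07, max(52.54, 0) = 52.54
Node u (S = 84.5): continuation = 1/1.03·[0.5846·0.0000 + 0.4154·25.0750] = 10.1124; exercise value = 0.0000 ≤ continuation, so V_u = 10.1124
Node d (S = 42.25): continuation = 1/1.03·[0.5846·25.0750 + 0.4154·52.5375] = 35.4199; exercise value = 37.7500 > continuation, so V_d = 37.7500 (exercise)
Node 0 (S = 65): continuation = 1/1.03·[0.5846·10.1124 + 0.4154·37.7500] = 20.9637; exercise value = 15.0000 ≤ continuation, so V_0 = 20.9637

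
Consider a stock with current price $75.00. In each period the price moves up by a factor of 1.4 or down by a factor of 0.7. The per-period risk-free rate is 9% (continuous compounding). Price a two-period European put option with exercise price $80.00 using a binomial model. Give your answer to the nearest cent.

$9.57

Risk-neutral probability p = (e^0.09 − 0.7)/(1.4 − 0.7) = 0.3942/0.7000 = 0.5631
Terminal stock prices: S_uu = 147, S_ud = 73.5, S_dd = 36.75
Terminal payoffs (K − S): max(-67, 0) = 0, max(6.5, 0) = 6.5, max(43.25, 0) = 43.25
Node u (S = 105): V_u = e^(−0.09)·[0.5631·0.0000 + 0.4369·6.5000] = 2.5954
Node d (S = 52.5): V_d = e^(−0.09)·[0.5631·6.5000 + 0.4369·43.2500] = 20.6145
Node 0 (S = 75): V_0 = e^(−0.09)·[0.5631·2.5954 + 0.4369·20.6145] = 9.5669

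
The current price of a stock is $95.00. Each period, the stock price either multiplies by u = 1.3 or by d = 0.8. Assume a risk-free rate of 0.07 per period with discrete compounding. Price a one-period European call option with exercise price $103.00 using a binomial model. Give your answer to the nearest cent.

$10.35

Risk-neutral probability p = (1 + 0.07 − 0.8)/(1.3 − 0.8) = 0.2700/0.5000 = 0.5400
Terminal stock prices: S_u = 123.5, S_d = 76
Terminal payoffs (S − K): max(20.5, 0) = 20.5, max(-27, 0) = 0
Node 0 (S = 95): V_0 = 1/1.07·[0.5400·20.5000 + 0.4600·0.0000] = 10.3458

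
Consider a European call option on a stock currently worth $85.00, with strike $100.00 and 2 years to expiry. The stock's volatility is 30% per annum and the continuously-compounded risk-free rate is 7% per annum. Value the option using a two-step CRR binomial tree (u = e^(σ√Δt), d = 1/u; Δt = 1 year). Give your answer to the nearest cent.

CRR parameters: u = e^(σ√Δt) = e^(0.3·√1) = 1.3499, d = 1/u = 0.7408
Per-period rate: rΔt = 0.07·1 = 0.07, so R = e^0.07 = 1.0725
Risk-neutral probability p = (e^0.07 − 0.7408)/(1.3499 − 0.7408) = 0.3317/0.6090 = 0.5446
Terminal stock prices: S_uu = 154.9, S_ud = 85, S_dd = 46.65
Terminal payoffs (S − K): max(54.88, 0) = 54.88, max(-15, 0) = 0, max(-53.35, 0) = 0
Node u (S = 114.7): V_u = e^(−0.07)·[0.5446·54.8801 + 0.4554·0.0000] = 27.8677
Node d (S = 62.97): V_d = e^(−0.07)·[0.5446·0.0000 + 0.4554·0.0000] = 0.0000
Node 0 (S = 85): V_0 = e^(−0.07)·[0.5446·27.8677 + 0.4554·0.0000] = 14.1510

$14.15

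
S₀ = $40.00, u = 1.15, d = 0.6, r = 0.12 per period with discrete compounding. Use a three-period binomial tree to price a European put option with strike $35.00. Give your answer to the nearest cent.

Risk-neutral probability p = (1 + 0.12 − 0.6)/(1.15 − 0.6) = 0.5200/0.5500 = 0.9455
Terminal stock prices: S_uuu = 60.83, S_uud = 31.74, S_udd = 16.56, S_ddd = 8.64
Terminal payoffs (K − S): max(-25.83, 0) = 0, max(3.26, 0) = 3.26, max(18.44, 0) = 18.44, max(26.36, 0) = 26.36
Node uu (S = 52.9): V_uu = 1/1.12·[0.9455·0.0000 + 0.0545·3.2600] = 0.1588
Node ud (S = 27.6): V_ud = 1/1.12·[0.9455·3.2600 + 0.0545·18.4400] = 3.6500
Node dd (S = 14.4): V_dd = 1/1.12·[0.9455·18.4400 + 0.0545·26.3600] = 16.8500
Node u (S = 46): V_u = 1/1.12·[0.9455·0.1588 + 0.0545·3.6500] = 0.3118
Node d (S = 24): V_d = 1/1.12·[0.9455·3.6500 + 0.0545·16.8500] = 3.9018
Node 0 (S = 40): V_0 = 1/1.12·[0.9455·0.3118 + 0.0545·3.9018] = 0.4532

$0.45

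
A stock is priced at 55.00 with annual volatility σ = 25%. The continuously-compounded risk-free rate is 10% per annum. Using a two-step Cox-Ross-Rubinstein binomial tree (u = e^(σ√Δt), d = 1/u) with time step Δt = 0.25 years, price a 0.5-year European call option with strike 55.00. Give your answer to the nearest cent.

CRR parameters: u = e^(σ√Δt) = e^(0.25·√0.25) = 1.1331, d = 1/u = 0.8825
Per-period rate: rΔt = 0.1·0.25 = 0.025, so R = e^0.025 = 1.0253
Risk-neutral probability p = (e^0.025 − 0.8825)/(1.1331 − 0.8825) = 0.1428/0.2507 = 0.5698
Terminal stock prices: S_uu = 70.62, S_ud = 55, S_dd = 42.83
Terminal payoffs (S − K): max(15.62, 0) = 15.62, max(0, 0) = 0, max(-12.17, 0) = 0
Node u (S = 62.32): V_u = e^(−0.025)·[0.5698·15.6214 + 0.4302·0.0000] = 8.6811
Node d (S = 48.54): V_d = e^(−0.025)·[0.5698·0.0000 + 0.4302·0.0000] = 0.0000
Node 0 (S = 55): V_0 = e^(−0.025)·[0.5698·8.6811 + 0.4302·0.0000] = 4.8243

4.82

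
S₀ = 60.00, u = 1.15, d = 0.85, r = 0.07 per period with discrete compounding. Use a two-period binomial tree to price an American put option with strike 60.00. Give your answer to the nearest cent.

Risk-neutral probability p = (1 + 0.07 − 0.85)/(1.15 − 0.85) = 0.2200/0.3000 = 0.7333
Terminal stock prices: S_uu = 79.35, S_ud = 58.65, S_dd = 43.35
Terminal payoffs (K − S): max(-19.35, 0) = 0, max(1.35, 0) = 1.35, max(16.65, 0) = 16.65
Node u (S = 69): continuation = 1/1.07·[0.7333·0.0000 + 0.2667·1.3500] = 0.3364; exercise value = 0.0000 ≤ continuation, so V_u = 0.3364
Node d (S = 51): continuation = 1/1.07·[0.7333·1.3500 + 0.2667·16.6500] = 5.0748; exercise value = 9.0000 > continuation, so V_d = 9.0000 (exercise)
Node 0 (S = 60): continuation = 1/1.07·[0.7333·0.3364 + 0.2667·9.0000] = 2.4736; exercise value = 0.0000 ≤ continuation, so V_0 = 2.4736

2.47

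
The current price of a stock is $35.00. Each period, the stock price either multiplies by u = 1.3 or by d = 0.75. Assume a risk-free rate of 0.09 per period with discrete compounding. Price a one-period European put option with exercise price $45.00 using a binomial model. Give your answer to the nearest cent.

Risk-neutral probability p = (1 + 0.09 − 0.75)/(1.3 − 0.75) = 0.3400/0.5500 = 0.6182
Terminal stock prices: S_u = 45.5, S_d = 26.25
Terminal payoffs (K − S): max(-0.5, 0) = 0, max(18.75, 0) = 18.75
Node 0 (S = 35): V_0 = 1/1.09·[0.6182·0.0000 + 0.3818·18.7500] = 6.5680

$6.57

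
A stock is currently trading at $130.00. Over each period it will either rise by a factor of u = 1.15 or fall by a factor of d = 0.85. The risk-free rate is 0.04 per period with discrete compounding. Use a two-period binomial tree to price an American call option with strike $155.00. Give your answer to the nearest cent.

$6.28

Risk-neutral probability p = (1 + 0.04 − 0.85)/(1.15 − 0.85) = 0.1900/0.3000 = 0.6333
Terminal stock prices: S_uu = 171.9, S_ud = 127.1, S_dd = 93.92
Terminal payoffs (S − K): max(16.92, 0) = 16.92, max(-27.92, 0) = 0, max(-61.08, 0) = 0
Node u (S = 149.5): continuation = 1/1.04·[0.6333·16.9250 + 0.3667·0.0000] = 10.3069; exercise value = 0.0000 ≤ continuation, so V_u = 10.3069
Node d (S = 110.5): continuation = 1/1.04·[0.6333·0.0000 + 0.3667·0.0000] = 0.0000; exercise value = 0.0000 ≤ continuation, so V_d = 0.0000
Node 0 (S = 130): continuation = 1/1.04·[0.6333·10.3069 + 0.3667·0.0000] = 6.2766; exercise value = 0.0000 ≤ continuation, so V_0 = 6.2766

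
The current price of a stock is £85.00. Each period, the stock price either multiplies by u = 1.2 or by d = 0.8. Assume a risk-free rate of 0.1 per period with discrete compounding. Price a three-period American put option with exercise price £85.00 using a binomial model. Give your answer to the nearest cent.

Risk-neutral probability p = (1 + 0.1 − 0.8)/(1.2 − 0.8) = 0.3000/0.4000 = 0.7500
Terminal stock prices: S_uuu = 146.9, S_uud = 97.92, S_udd = 65.28, S_ddd = 43.52
Terminal payoffs (K − S): max(-61.88, 0) = 0, max(-12.92, 0) = 0, max(19.72, 0) = 19.72, max(41.48, 0) = 41.48
Node uu (S = 122.4): continuation = 1/1.1·[0.7500·0.0000 + 0.2500·0.0000] = 0.0000; exercise value = 0.0000 ≤ continuation, so V_uu = 0.0000
Node ud (S = 81.6): continuation = 1/1.1·[0.7500·0.0000 + 0.2500·19.7200] = 4.4818; exercise value = 3.4000 ≤ continuation, so V_ud = 4.4818
Node dd (S = 54.4): continuation = 1/1.1·[0.7500·19.7200 + 0.2500·41.4800] = 22.8727; exercise value = 30.6000 > continuation, so V_dd = 30.6000 (exercise)
Node u (S = 102): continuation = 1/1.1·[0.7500·0.0000 + 0.2500·4.4818] = 1.0186; exercise value = 0.0000 ≤ continuation, so V_u = 1.0186
Node d (S = 68): continuation = 1/1.1·[0.7500·4.4818 + 0.2500·30.6000] = 10.0103; exercise value = 17.0000 > continuation, so V_d = 17.0000 (exercise)
Node 0 (S = 85): continuation = 1/1.1·[0.7500·1.0186 + 0.2500·17.0000] = 4.5581; exercise value = 0.0000 ≤ continuation, so V_0 = 4.5581

£4.56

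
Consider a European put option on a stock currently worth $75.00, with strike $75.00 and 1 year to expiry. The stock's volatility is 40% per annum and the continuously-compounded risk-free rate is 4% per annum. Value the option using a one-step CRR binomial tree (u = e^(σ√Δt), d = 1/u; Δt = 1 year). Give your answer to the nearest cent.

CRR parameters: u = e^(σ√Δt) = e^(0.4·√1) = 1.4918, d = 1/u = 0.6703
Per-period rate: rΔt = 0.04·1 = 0.04, so R = e^0.04 = 1.0408
Risk-neutral probability p = (e^0.04 − 0.6703)/(1.4918 − 0.6703) = 0.3705/0.8215 = 0.4510
Terminal stock prices: S_u = 111.9, S_d = 50.27
Terminal payoffs (K − S): max(-36.89, 0) = 0, max(24.73, 0) = 24.73
Node 0 (S = 75): V_0 = e^(−0.04)·[0.4510·0.0000 + 0.5490·24.7260] = 13.0425

$13.04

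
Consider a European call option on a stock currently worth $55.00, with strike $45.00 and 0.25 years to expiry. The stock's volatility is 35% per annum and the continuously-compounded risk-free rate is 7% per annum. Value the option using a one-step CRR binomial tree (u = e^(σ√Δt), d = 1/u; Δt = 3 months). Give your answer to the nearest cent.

$10.78

CRR parameters: u = e^(σ√Δt) = e^(0.35·√0.25) = 1.1912, d = 1/u = 0.8395
Per-period rate: rΔt = 0.07·0.25 = 0.0175, so R = e^0.0175 = 1.0177
Risk-neutral probability p = (e^0.0175 − 0.8395)/(1.1912 − 0.8395) = 0.1782/0.3518 = 0.5065
Terminal stock prices: S_u = 65.52, S_d = 46.17
Terminal payoffs (S − K): max(20.52, 0) = 20.52, max(1.17, 0) = 1.17
Node 0 (S = 55): V_0 = e^(−0.0175)·[0.5065·20.5185 + 0.4935·1.1701] = 10.7806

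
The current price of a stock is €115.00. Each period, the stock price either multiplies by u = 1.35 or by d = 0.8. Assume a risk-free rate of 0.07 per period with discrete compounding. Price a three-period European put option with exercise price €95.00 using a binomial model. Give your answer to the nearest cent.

€3.89

Risk-neutral probability p = (1 + 0.07 − 0.8)/(1.35 − 0.8) = 0.2700/0.5500 = 0.4909
Terminal stock prices: S_uuu = 282.9, S_uud = 167.7, S_udd = 99.36, S_ddd = 58.88
Terminal payoffs (K − S): max(-187.9, 0) = 0, max(-72.67, 0) = 0, max(-4.36, 0) = 0, max(36.12, 0) = 36.12
Node uu (S = 209.6): V_uu = 1/1.07·[0.4909·0.0000 + 0.5091·0.0000] = 0.0000
Node ud (S = 124.2): V_ud = 1/1.07·[0.4909·0.0000 + 0.5091·0.0000] = 0.0000
Node dd (S = 73.6): V_dd = 1/1.07·[0.4909·0.0000 + 0.5091·36.1200] = 17.1854
Node u (S = 155.2): V_u = 1/1.07·[0.4909·0.0000 + 0.5091·0.0000] = 0.0000
Node d (S = 92): V_d = 1/1.07·[0.4909·0.0000 + 0.5091·17.1854] = 8.1766
Node 0 (S = 115): V_0 = 1/1.07·[0.4909·0.0000 + 0.5091·8.1766] = 3.8903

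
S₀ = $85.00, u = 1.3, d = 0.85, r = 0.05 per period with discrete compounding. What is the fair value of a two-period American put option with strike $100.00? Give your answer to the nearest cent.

Risk-neutral probability p = (1 + 0.05 − 0.85)/(1.3 − 0.85) = 0.2000/0.4500 = 0.4444
Terminal stock prices: S_uu = 143.7, S_ud = 93.92, S_dd = 61.41
Terminal payoffs (K − S): max(-43.65, 0) = 0, max(6.075, 0) = 6.075, max(38.59, 0) = 38.59
Node u (S = 110.5): continuation = 1/1.05·[0.4444·0.0000 + 0.5556·6.0750] = 3.2143; exercise value = 0.0000 ≤ continuation, so V_u = 3.2143
Node d (S = 72.25): continuation = 1/1.05·[0.4444·6.0750 + 0.5556·38.5875] = 22.9881; exercise value = 27.7500 > continuation, so V_d = 27.7500 (exercise)
Node 0 (S = 85): continuation = 1/1.05·[0.4444·3.2143 + 0.5556·27.7500] = 16.0431; exercise value = 15.0000 ≤ continuation, so V_0 = 16.0431

$16.04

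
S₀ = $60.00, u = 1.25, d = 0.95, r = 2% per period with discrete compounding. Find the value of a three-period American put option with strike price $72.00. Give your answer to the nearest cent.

Risk-neutral probability p = (1 + 0.02 − 0.95)/(1.25 − 0.95) = 0.0700/0.3000 = 0.2333
Terminal stock prices: S_uuu = 117.2, S_uud = 89.06, S_udd = 67.69, S_ddd = 51.44
Terminal payoffs (K − S): max(-45.19, 0) = 0, max(-17.06, 0) = 0, max(4.312, 0) = 4.312, max(20.56, 0) = 20.56
Node uu (S = 93.75): continuation = 1/1.02·[0.2333·0.0000 + 0.7667·0.0000] = 0.0000; exercise value = 0.0000 ≤ continuation, so V_uu = 0.0000
Node ud (S = 71.25): continuation = 1/1.02·[0.2333·0.0000 + 0.7667·4.3125] = 3.2414; exercise value = 0.7500 ≤ continuation, so V_ud = 3.2414
Node dd (S = 54.15): continuation = 1/1.02·[0.2333·4.3125 + 0.7667·20.5575] = 16.4382; exercise value = 17.8500 > continuation, so V_dd = 17.8500 (exercise)
Node u (S = 75): continuation = 1/1.02·[0.2333·0.0000 + 0.7667·3.2414] = 2.4364; exercise value = 0.0000 ≤ continuation, so V_u = 2.4364
Node d (S = 57): continuation = 1/1.02·[0.2333·3.2414 + 0.7667·17.8500] = 14.1582; exercise value = 15.0000 > continuation, so V_d = 15.0000 (exercise)
Node 0 (S = 60): continuation = 1/1.02·[0.2333·2.4364 + 0.7667·15.0000] = 11.8318; exercise value = 12.0000 > continuation, so V_0 = 12.0000 (exercise)

$12.00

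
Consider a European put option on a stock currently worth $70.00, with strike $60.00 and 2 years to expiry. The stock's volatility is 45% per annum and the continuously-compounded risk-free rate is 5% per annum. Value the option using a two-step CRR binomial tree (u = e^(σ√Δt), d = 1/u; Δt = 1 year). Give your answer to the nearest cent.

$8.81

CRR parameters: u = e^(σ√Δt) = e^(0.45·√1) = 1.5683, d = 1/u = 0.6376
Per-period rate: rΔt = 0.05·1 = 0.05, so R = e^0.05 = 1.0513
Risk-neutral probability p = (e^0.05 − 0.6376)/(1.5683 − 0.6376) = 0.4136/0.9307 = 0.4445
Terminal stock prices: S_uu = 172.2, S_ud = 70, S_dd = 28.46
Terminal payoffs (K − S): max(-112.2, 0) = 0, max(-10, 0) = 0, max(31.54, 0) = 31.54
Node u (S = 109.8): V_u = e^(−0.05)·[0.4445·0.0000 + 0.5555·0.0000] = 0.0000
Node d (S = 44.63): V_d = e^(−0.05)·[0.4445·0.0000 + 0.5555·31.5401] = 16.6675
Node 0 (S = 70): V_0 = e^(−0.05)·[0.4445·0.0000 + 0.5555·16.6675] = 8.8080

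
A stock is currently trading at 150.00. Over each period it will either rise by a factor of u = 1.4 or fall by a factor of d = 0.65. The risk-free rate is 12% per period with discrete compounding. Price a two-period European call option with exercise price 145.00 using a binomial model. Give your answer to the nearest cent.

Risk-neutral probability p = (1 + 0.12 − 0.65)/(1.4 − 0.65) = 0.4700/0.7500 = 0.6267
Terminal stock prices: S_uu = 294, S_ud = 136.5, S_dd = 63.38
Terminal payoffs (S − K): max(149, 0) = 149, max(-8.5, 0) = 0, max(-81.62, 0) = 0
Node u (S = 210): V_u = 1/1.12·[0.6267·149.0000 + 0.3733·0.0000] = 83.3690
Node d (S = 97.5): V_d = 1/1.12·[0.6267·0.0000 + 0.3733·0.0000] = 0.0000
Node 0 (S = 150): V_0 = 1/1.12·[0.6267·83.3690 + 0.3733·0.0000] = 46.6470

46.65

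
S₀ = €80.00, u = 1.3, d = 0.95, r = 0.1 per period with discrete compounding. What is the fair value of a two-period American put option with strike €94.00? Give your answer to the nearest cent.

Risk-neutral probability p = (1 + 0.1 − 0.95)/(1.3 − 0.95) = 0.1500/0.3500 = 0.4286
Terminal stock prices: S_uu = 135.2, S_ud = 98.8, S_dd = 72.2
Terminal payoffs (K − S): max(-41.2, 0) = 0, max(-4.8, 0) = 0, max(21.8, 0) = 21.8
Node u (S = 104): continuation = 1/1.1·[0.4286·0.0000 + 0.5714·0.0000] = 0.0000; exercise value = 0.0000 ≤ continuation, so V_u = 0.0000
Node d (S = 76): continuation = 1/1.1·[0.4286·0.0000 + 0.5714·21.8000] = 11.3247; exercise value = 18.0000 > continuation, so V_d = 18.0000 (exercise)
Node 0 (S = 80): continuation = 1/1.1·[0.4286·0.0000 + 0.5714·18.0000] = 9.3506; exercise value = 14.0000 > continuation, so V_0 = 14.0000 (exercise)

€14.00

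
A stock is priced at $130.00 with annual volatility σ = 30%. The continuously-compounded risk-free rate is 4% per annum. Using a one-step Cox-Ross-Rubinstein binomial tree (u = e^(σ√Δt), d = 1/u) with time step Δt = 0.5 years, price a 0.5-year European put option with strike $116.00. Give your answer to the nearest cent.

CRR parameters: u = e^(σ√Δt) = e^(0.3·√0.5) = 1.2363, d = 1/u = 0.8089
Per-period rate: rΔt = 0.04·0.5 = 0.02, so R = e^0.02 = 1.0202
Risk-neutral probability p = (e^0.02 − 0.8089)/(1.2363 − 0.8089) = 0.2113/0.4275 = 0.4944
Terminal stock prices: S_u = 160.7, S_d = 105.2
Terminal payoffs (K − S): max(-44.72, 0) = 0, max(10.85, 0) = 10.85
Node 0 (S = 130): V_0 = e^(−0.02)·[0.4944·0.0000 + 0.5056·10.8485] = 5.3761

$5.38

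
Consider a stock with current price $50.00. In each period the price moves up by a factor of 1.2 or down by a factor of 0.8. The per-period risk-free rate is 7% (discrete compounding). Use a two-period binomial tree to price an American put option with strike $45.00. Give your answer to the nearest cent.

$1.52

Risk-neutral probability p = (1 + 0.07 − 0.8)/(1.2 − 0.8) = 0.2700/0.4000 = 0.6750
Terminal stock prices: S_uu = 72, S_ud = 48, S_dd = 32
Terminal payoffs (K − S): max(-27, 0) = 0, max(-3, 0) = 0, max(13, 0) = 13
Node u (S = 60): continuation = 1/1.07·[0.6750·0.0000 + 0.3250·0.0000] = 0.0000; exercise value = 0.0000 ≤ continuation, so V_u = 0.0000
Node d (S = 40): continuation = 1/1.07·[0.6750·0.0000 + 0.3250·13.0000] = 3.9486; exercise value = 5.0000 > continuation, so V_d = 5.0000 (exercise)
Node 0 (S = 50): continuation = 1/1.07·[0.6750·0.0000 + 0.3250·5.0000] = 1.5187; exercise value = 0.0000 ≤ continuation, so V_0 = 1.5187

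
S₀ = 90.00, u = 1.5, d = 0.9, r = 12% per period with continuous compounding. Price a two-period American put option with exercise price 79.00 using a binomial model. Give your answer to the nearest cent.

Risk-neutral probability p = (e^0.12 − 0.9)/(1.5 − 0.9) = 0.2275/0.6000 = 0.3792
Terminal stock prices: S_uu = 202.5, S_ud = 121.5, S_dd = 72.9
Terminal payoffs (K − S): max(-123.5, 0) = 0, max(-42.5, 0) = 0, max(6.1, 0) = 6.1
Node u (S = 135): continuation = e^(−0.12)·[0.3792·0.0000 + 0.6208·0.0000] = 0.0000; exercise value = 0.0000 ≤ continuation, so V_u = 0.0000
Node d (S = 81): continuation = e^(−0.12)·[0.3792·0.0000 + 0.6208·6.1000] = 3.3589; exercise value = 0.0000 ≤ continuation, so V_d = 3.3589
Node 0 (S = 90): continuation = e^(−0.12)·[0.3792·0.0000 + 0.6208·3.3589] = 1.8495; exercise value = 0.0000 ≤ continuation, so V_0 = 1.8495

1.85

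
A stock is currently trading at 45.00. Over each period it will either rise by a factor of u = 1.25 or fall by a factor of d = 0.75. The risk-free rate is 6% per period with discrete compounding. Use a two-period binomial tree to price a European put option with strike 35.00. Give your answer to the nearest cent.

Risk-neutral probability p = (1 + 0.06 − 0.75)/(1.25 − 0.75) = 0.3100/0.5000 = 0.6200
Terminal stock prices: S_uu = 70.31, S_ud = 42.19, S_dd = 25.31
Terminal payoffs (K − S): max(-35.31, 0) = 0, max(-7.188, 0) = 0, max(9.688, 0) = 9.688
Node u (S = 56.25): V_u = 1/1.06·[0.6200·0.0000 + 0.3800·0.0000] = 0.0000
Node d (S = 33.75): V_d = 1/1.06·[0.6200·0.0000 + 0.3800·9.6875] = 3.4729
Node 0 (S = 45): V_0 = 1/1.06·[0.6200·0.0000 + 0.3800·3.4729] = 1.2450

1.24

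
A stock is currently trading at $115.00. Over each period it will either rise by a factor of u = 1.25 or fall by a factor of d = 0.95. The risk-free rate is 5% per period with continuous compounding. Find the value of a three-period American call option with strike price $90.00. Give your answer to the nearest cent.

Risk-neutral probability p = (e^0.05 − 0.95)/(1.25 − 0.95) = 0.1013/0.3000 = 0.3376
Terminal stock prices: S_uuu = 224.6, S_uud = 170.7, S_udd = 129.7, S_ddd = 98.6
Terminal payoffs (S − K): max(134.6, 0) = 134.6, max(80.7, 0) = 80.7, max(39.73, 0) = 39.73, max(8.598, 0) = 8.598
Node uu (S = 179.7): continuation = e^(−0.05)·[0.3376·134.6094 + 0.6624·80.7031] = 94.0769; exercise value = 89.6875 ≤ continuation, so V_uu = 94.0769
Node ud (S = 136.6): continuation = e^(−0.05)·[0.3376·80.7031 + 0.6624·39.7344] = 50.9519; exercise value = 46.5625 ≤ continuation, so V_ud = 50.9519
Node dd (S = 103.8): continuation = e^(−0.05)·[0.3376·39.7344 + 0.6624·8.5981] = 18.1769; exercise value = 13.7875 ≤ continuation, so V_dd = 18.1769
Node u (S = 143.8): continuation = e^(−0.05)·[0.3376·94.0769 + 0.6624·50.9519] = 62.3146; exercise value = 53.7500 ≤ continuation, so V_u = 62.3146
Node d (S = 109.2): continuation = e^(−0.05)·[0.3376·50.9519 + 0.6624·18.1769] = 27.8146; exercise value = 19.2500 ≤ continuation, so V_d = 27.8146
Node 0 (S = 115): continuation = e^(−0.05)·[0.3376·62.3146 + 0.6624·27.8146] = 37.5363; exercise value = 25.0000 ≤ continuation, so V_0 = 37.5363

$37.54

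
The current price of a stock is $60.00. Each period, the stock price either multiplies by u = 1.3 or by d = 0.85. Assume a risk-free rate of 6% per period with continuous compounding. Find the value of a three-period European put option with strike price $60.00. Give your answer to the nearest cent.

Risk-neutral probability p = (e^0.06 − 0.85)/(1.3 − 0.85) = 0.2118/0.4500 = 0.4707
Terminal stock prices: S_uuu = 131.8, S_uud = 86.19, S_udd = 56.35, S_ddd = 36.85
Terminal payoffs (K − S): max(-71.82, 0) = 0, max(-26.19, 0) = 0, max(3.645, 0) = 3.645, max(23.15, 0) = 23.15
Node uu (S = 101.4): V_uu = e^(−0.06)·[0.4707·0.0000 + 0.5293·0.0000] = 0.0000
Node ud (S = 66.3): V_ud = e^(−0.06)·[0.4707·0.0000 + 0.5293·3.6450] = 1.8168
Node dd (S = 43.35): V_dd = e^(−0.06)·[0.4707·3.6450 + 0.5293·23.1525] = 13.1559
Node u (S = 78): V_u = e^(−0.06)·[0.4707·0.0000 + 0.5293·1.8168] = 0.9055
Node d (S = 51): V_d = e^(−0.06)·[0.4707·1.8168 + 0.5293·13.1559] = 7.3627
Node 0 (S = 60): V_0 = e^(−0.06)·[0.4707·0.9055 + 0.5293·7.3627] = 4.0713

$4.07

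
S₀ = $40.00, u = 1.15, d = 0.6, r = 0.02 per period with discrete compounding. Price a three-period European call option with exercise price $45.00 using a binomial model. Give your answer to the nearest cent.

Risk-neutral probability p = (1 + 0.02 − 0.6)/(1.15 − 0.6) = 0.4200/0.5500 = 0.7636
Terminal stock prices: S_uuu = 60.83, S_uud = 31.74, S_udd = 16.56, S_ddd = 8.64
Terminal payoffs (S − K): max(15.83, 0) = 15.83, max(-13.26, 0) = 0, max(-28.44, 0) = 0, max(-36.36, 0) = 0
Node uu (S = 52.9): V_uu = 1/1.02·[0.7636·15.8350 + 0.2364·0.0000] = 11.8551
Node ud (S = 27.6): V_ud = 1/1.02·[0.7636·0.0000 + 0.2364·0.0000] = 0.0000
Node dd (S = 14.4): V_dd = 1/1.02·[0.7636·0.0000 + 0.2364·0.0000] = 0.0000
Node u (S = 46): V_u = 1/1.02·[0.7636·11.8551 + 0.2364·0.0000] = 8.8755
Node d (S = 24): V_d = 1/1.02·[0.7636·0.0000 + 0.2364·0.0000] = 0.0000
Node 0 (S = 40): V_0 = 1/1.02·[0.7636·8.8755 + 0.2364·0.0000] = 6.6447

$6.64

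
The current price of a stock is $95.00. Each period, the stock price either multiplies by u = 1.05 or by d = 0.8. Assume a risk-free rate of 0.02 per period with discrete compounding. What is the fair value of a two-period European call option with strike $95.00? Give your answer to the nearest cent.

Risk-neutral probability p = (1 + 0.02 − 0.8)/(1.05 − 0.8) = 0.2200/0.2500 = 0.8800
Terminal stock prices: S_uu = 104.7, S_ud = 79.8, S_dd = 60.8
Terminal payoffs (S − K): max(9.737, 0) = 9.737, max(-15.2, 0) = 0, max(-34.2, 0) = 0
Node u (S = 99.75): V_u = 1/1.02·[0.8800·9.7375 + 0.1200·0.0000] = 8.4010
Node d (S = 76): V_d = 1/1.02·[0.8800·0.0000 + 0.1200·0.0000] = 0.0000
Node 0 (S = 95): V_0 = 1/1.02·[0.8800·8.4010 + 0.1200·0.0000] = 7.2479

$7.25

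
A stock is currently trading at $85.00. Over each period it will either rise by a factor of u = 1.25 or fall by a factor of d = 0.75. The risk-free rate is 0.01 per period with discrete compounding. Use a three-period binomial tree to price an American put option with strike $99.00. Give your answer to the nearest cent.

$21.48

Risk-neutral probability p = (1 + 0.01 − 0.75)/(1.25 − 0.75) = 0.2600/0.5000 = 0.5200
Terminal stock prices: S_uuu = 166, S_uud = 99.61, S_udd = 59.77, S_ddd = 35.86
Terminal payoffs (K − S): max(-67.02, 0) = 0, max(-0.6094, 0) = 0, max(39.23, 0) = 39.23, max(63.14, 0) = 63.14
Node uu (S = 132.8): continuation = 1/1.01·[0.5200·0.0000 + 0.4800·0.0000] = 0.0000; exercise value = 0.0000 ≤ continuation, so V_uu = 0.0000
Node ud (S = 79.69): continuation = 1/1.01·[0.5200·0.0000 + 0.4800·39.2344] = 18.6460; exercise value = 19.3125 > continuation, so V_ud = 19.3125 (exercise)
Node dd (S = 47.81): continuation = 1/1.01·[0.5200·39.2344 + 0.4800·63.1406] = 50.2073; exercise value = 51.1875 > continuation, so V_dd = 51.1875 (exercise)
Node u (S = 106.2): continuation = 1/1.01·[0.5200·0.0000 + 0.4800·19.3125] = 9.1782; exercise value = 0.0000 ≤ continuation, so V_u = 9.1782
Node d (S = 63.75): continuation = 1/1.01·[0.5200·19.3125 + 0.4800·51.1875] = 34.2698; exercise value = 35.2500 > continuation, so V_d = 35.2500 (exercise)
Node 0 (S = 85): continuation = 1/1.01·[0.5200·9.1782 + 0.4800·35.2500] = 21.4779; exercise value = 14.0000 ≤ continuation, so V_0 = 21.4779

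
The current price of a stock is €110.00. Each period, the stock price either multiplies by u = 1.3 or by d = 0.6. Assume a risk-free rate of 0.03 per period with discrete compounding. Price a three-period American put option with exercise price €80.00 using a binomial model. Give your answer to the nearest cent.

Risk-neutral probability p = (1 + 0.03 − 0.6)/(1.3 − 0.6) = 0.4300/0.7000 = 0.6143
Terminal stock prices: S_uuu = 241.7, S_uud = 111.5, S_udd = 51.48, S_ddd = 23.76
Terminal payoffs (K − S): max(-161.7, 0) = 0, max(-31.54, 0) = 0, max(28.52, 0) = 28.52, max(56.24, 0) = 56.24
Node uu (S = 185.9): continuation = 1/1.03·[0.6143·0.0000 + 0.3857·0.0000] = 0.0000; exercise value = 0.0000 ≤ continuation, so V_uu = 0.0000
Node ud (S = 85.8): continuation = 1/1.03·[0.6143·0.0000 + 0.3857·28.5200] = 10.6802; exercise value = 0.0000 ≤ continuation, so V_ud = 10.6802
Node dd (S = 39.6): continuation = 1/1.03·[0.6143·28.5200 + 0.3857·56.2400] = 38.0699; exercise value = 40.4000 > continuation, so V_dd = 40.4000 (exercise)
Node u (S = 143): continuation = 1/1.03·[0.6143·0.0000 + 0.3857·10.6802] = 3.9995; exercise value = 0.0000 ≤ continuation, so V_u = 3.9995
Node d (S = 66): continuation = 1/1.03·[0.6143·10.6802 + 0.3857·40.4000] = 21.4986; exercise value = 14.0000 ≤ continuation, so V_d = 21.4986
Node 0 (S = 110): continuation = 1/1.03·[0.6143·3.9995 + 0.3857·21.4986] = 10.4361; exercise value = 0.0000 ≤ continuation, so V_0 = 10.4361

€10.44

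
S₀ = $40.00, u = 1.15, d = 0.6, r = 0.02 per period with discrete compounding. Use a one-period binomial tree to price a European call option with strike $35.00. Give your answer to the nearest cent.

Risk-neutral probability p = (1 + 0.02 − 0.6)/(1.15 − 0.6) = 0.4200/0.5500 = 0.7636
Terminal stock prices: S_u = 46, S_d = 24
Terminal payoffs (S − K): max(11, 0) = 11, max(-11, 0) = 0
Node 0 (S = 40): V_0 = 1/1.02·[0.7636·11.0000 + 0.2364·0.0000] = 8.2353

$8.24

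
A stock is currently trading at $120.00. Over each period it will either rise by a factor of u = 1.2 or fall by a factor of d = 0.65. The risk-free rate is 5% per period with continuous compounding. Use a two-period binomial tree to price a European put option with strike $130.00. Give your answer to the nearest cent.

Risk-neutral probability p = (e^0.05 − 0.65)/(1.2 − 0.65) = 0.4013/0.5500 = 0.7296
Terminal stock prices: S_uu = 172.8, S_ud = 93.6, S_dd = 50.7
Terminal payoffs (K − S): max(-42.8, 0) = 0, max(36.4, 0) = 36.4, max(79.3, 0) = 79.3
Node u (S = 144): V_u = e^(−0.05)·[0.7296·0.0000 + 0.2704·36.4000] = 9.3631
Node d (S = 78): V_d = e^(−0.05)·[0.7296·36.4000 + 0.2704·79.3000] = 45.6598
Node 0 (S = 120): V_0 = e^(−0.05)·[0.7296·9.3631 + 0.2704·45.6598] = 18.2430

$18.24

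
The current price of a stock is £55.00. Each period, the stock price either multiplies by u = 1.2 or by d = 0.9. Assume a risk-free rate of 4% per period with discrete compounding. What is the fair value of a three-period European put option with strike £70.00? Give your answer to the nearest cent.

£9.89

Risk-neutral probability p = (1 + 0.04 − 0.9)/(1.2 − 0.9) = 0.1400/0.3000 = 0.4667
Terminal stock prices: S_uuu = 95.04, S_uud = 71.28, S_udd = 53.46, S_ddd = 40.1
Terminal payoffs (K − S): max(-25.04, 0) = 0, max(-1.28, 0) = 0, max(16.54, 0) = 16.54, max(29.9, 0) = 29.9
Node uu (S = 79.2): V_uu = 1/1.04·[0.4667·0.0000 + 0.5333·0.0000] = 0.0000
Node ud (S = 59.4): V_ud = 1/1.04·[0.4667·0.0000 + 0.5333·16.5400] = 8.4821
Node dd (S = 44.55): V_dd = 1/1.04·[0.4667·16.5400 + 0.5333·29.9050] = 22.7577
Node u (S = 66): V_u = 1/1.04·[0.4667·0.0000 + 0.5333·8.4821] = 4.3498
Node d (S = 49.5): V_d = 1/1.04·[0.4667·8.4821 + 0.5333·22.7577] = 15.4767
Node 0 (S = 55): V_0 = 1/1.04·[0.4667·4.3498 + 0.5333·15.4767] = 9.8886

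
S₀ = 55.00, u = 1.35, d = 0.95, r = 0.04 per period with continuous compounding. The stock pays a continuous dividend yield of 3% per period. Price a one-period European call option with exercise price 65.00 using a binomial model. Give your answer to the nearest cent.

1.33

Per-period risk-free factor R = e^0.04 = 1.0408; dividend-adjusted growth = e^(0.04−0.03) = 1.0101.
Risk-neutral probability p = (1.0101 − 0.95)/(1.35 − 0.95) = 0.0601/0.4000 = 0.1501
Terminal stock prices: S_u = 74.25, S_d = 52.25
Terminal payoffs (S − K): max(9.25, 0) = 9.25, max(-12.75, 0) = 0
Node 0 (S = 55): V_0 = e^(−0.04)·[0.1501·9.2500 + 0.8499·0.0000] = 1.3342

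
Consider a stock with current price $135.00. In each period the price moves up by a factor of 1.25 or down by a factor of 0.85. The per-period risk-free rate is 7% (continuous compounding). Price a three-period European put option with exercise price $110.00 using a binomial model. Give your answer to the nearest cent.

Risk-neutral probability p = (e^0.07 − 0.85)/(1.25 − 0.85) = 0.2225/0.4000 = 0.5563
Terminal stock prices: S_uuu = 263.7, S_uud = 179.3, S_udd = 121.9, S_ddd = 82.91
Terminal payoffs (K − S): max(-153.7, 0) = 0, max(-69.3, 0) = 0, max(-11.92, 0) = 0, max(27.09, 0) = 27.09
Node uu (S = 210.9): V_uu = e^(−0.07)·[0.5563·0.0000 + 0.4437·0.0000] = 0.0000
Node ud (S = 143.4): V_ud = e^(−0.07)·[0.5563·0.0000 + 0.4437·0.0000] = 0.0000
Node dd (S = 97.54): V_dd = e^(−0.07)·[0.5563·0.0000 + 0.4437·27.0931] = 11.2093
Node u (S = 168.8): V_u = e^(−0.07)·[0.5563·0.0000 + 0.4437·0.0000] = 0.0000
Node d (S = 114.8): V_d = e^(−0.07)·[0.5563·0.0000 + 0.4437·11.2093] = 4.6376
Node 0 (S = 135): V_0 = e^(−0.07)·[0.5563·0.0000 + 0.4437·4.6376] = 1.9187

$1.92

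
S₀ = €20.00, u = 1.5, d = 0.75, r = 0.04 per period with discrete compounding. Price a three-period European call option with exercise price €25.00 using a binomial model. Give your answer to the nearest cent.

€4.32

Risk-neutral probability p = (1 + 0.04 − 0.75)/(1.5 − 0.75) = 0.2900/0.7500 = 0.3867
Terminal stock prices: S_uuu = 67.5, S_uud = 33.75, S_udd = 16.88, S_ddd = 8.438
Terminal payoffs (S − K): max(42.5, 0) = 42.5, max(8.75, 0) = 8.75, max(-8.125, 0) = 0, max(-16.56, 0) = 0
Node uu (S = 45): V_uu = 1/1.04·[0.3867·42.5000 + 0.6133·8.7500] = 20.9615
Node ud (S = 22.5): V_ud = 1/1.04·[0.3867·8.7500 + 0.6133·0.0000] = 3.2532
Node dd (S = 11.25): V_dd = 1/1.04·[0.3867·0.0000 + 0.6133·0.0000] = 0.0000
Node u (S = 30): V_u = 1/1.04·[0.3867·20.9615 + 0.6133·3.2532] = 9.7119
Node d (S = 15): V_d = 1/1.04·[0.3867·3.2532 + 0.6133·0.0000] = 1.2095
Node 0 (S = 20): V_0 = 1/1.04·[0.3867·9.7119 + 0.6133·1.2095] = 4.3242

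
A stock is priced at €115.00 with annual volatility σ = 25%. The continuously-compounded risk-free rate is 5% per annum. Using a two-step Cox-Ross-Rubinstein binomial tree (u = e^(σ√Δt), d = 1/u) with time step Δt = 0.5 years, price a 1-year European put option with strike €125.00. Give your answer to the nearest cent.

€14.15

CRR parameters: u = e^(σ√Δt) = e^(0.25·√0.5) = 1.1934, d = 1/u = 0.8380
Per-period rate: rΔt = 0.05·0.5 = 0.025, so R = e^0.025 = 1.0253
Risk-neutral probability p = (e^0.025 − 0.8380)/(1.1934 − 0.8380) = 0.1873/0.3554 = 0.5272
Terminal stock prices: S_uu = 163.8, S_ud = 115, S_dd = 80.75
Terminal payoffs (K − S): max(-38.77, 0) = 0, max(10, 0) = 10, max(44.25, 0) = 44.25
Node u (S = 137.2): V_u = e^(−0.025)·[0.5272·0.0000 + 0.4728·10.0000] = 4.6117
Node d (S = 96.37): V_d = e^(−0.025)·[0.5272·10.0000 + 0.4728·44.2483] = 25.5475
Node 0 (S = 115): V_0 = e^(−0.025)·[0.5272·4.6117 + 0.4728·25.5475] = 14.1529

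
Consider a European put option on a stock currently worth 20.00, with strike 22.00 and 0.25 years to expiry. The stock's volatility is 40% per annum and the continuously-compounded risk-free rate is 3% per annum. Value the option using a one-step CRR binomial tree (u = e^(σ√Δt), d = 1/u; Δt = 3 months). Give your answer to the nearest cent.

CRR parameters: u = e^(σ√Δt) = e^(0.4·√0.25) = 1.2214, d = 1/u = 0.8187
Per-period rate: rΔt = 0.03·0.25 = 0.0075, so R = e^0.0075 = 1.0075
Risk-neutral probability p = (e^0.0075 − 0.8187)/(1.2214 − 0.8187) = 0.1888/0.4027 = 0.4689
Terminal stock prices: S_u = 24.43, S_d = 16.37
Terminal payoffs (K − S): max(-2.428, 0) = 0, max(5.625, 0) = 5.625
Node 0 (S = 20): V_0 = e^(−0.0075)·[0.4689·0.0000 + 0.5311·5.6254] = 2.9655

2.97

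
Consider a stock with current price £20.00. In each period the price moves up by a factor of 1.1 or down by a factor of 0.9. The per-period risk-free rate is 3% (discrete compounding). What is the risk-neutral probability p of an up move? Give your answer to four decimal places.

p = 0.6500

Risk-neutral probability p = (1 + 0.03 − 0.9)/(1.1 − 0.9) = 0.1300/0.2000 = 0.6500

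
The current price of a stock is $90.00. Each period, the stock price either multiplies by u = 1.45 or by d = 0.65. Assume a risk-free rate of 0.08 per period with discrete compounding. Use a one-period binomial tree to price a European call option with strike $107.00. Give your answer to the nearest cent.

Risk-neutral probability p = (1 + 0.08 − 0.65)/(1.45 − 0.65) = 0.4300/0.8000 = 0.5375
Terminal stock prices: S_u = 130.5, S_d = 58.5
Terminal payoffs (S − K): max(23.5, 0) = 23.5, max(-48.5, 0) = 0
Node 0 (S = 90): V_0 = 1/1.08·[0.5375·23.5000 + 0.4625·0.0000] = 11.6956

$11.70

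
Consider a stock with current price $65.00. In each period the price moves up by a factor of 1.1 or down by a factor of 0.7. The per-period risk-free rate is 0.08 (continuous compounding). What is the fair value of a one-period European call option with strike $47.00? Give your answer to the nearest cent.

Risk-neutral probability p = (e^0.08 − 0.7)/(1.1 − 0.7) = 0.3833/0.4000 = 0.9582
Terminal stock prices: S_u = 71.5, S_d = 45.5
Terminal payoffs (S − K): max(24.5, 0) = 24.5, max(-1.5, 0) = 0
Node 0 (S = 65): V_0 = e^(−0.08)·[0.9582·24.5000 + 0.0418·0.0000] = 21.6714

$21.67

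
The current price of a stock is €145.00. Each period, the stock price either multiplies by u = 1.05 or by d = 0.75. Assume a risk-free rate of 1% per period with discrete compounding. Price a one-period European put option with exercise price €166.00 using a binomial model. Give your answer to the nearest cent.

Risk-neutral probability p = (1 + 0.01 − 0.75)/(1.05 − 0.75) = 0.2600/0.3000 = 0.8667
Terminal stock prices: S_u = 152.2, S_d = 108.8
Terminal payoffs (K − S): max(13.75, 0) = 13.75, max(57.25, 0) = 57.25
Node 0 (S = 145): V_0 = 1/1.01·[0.8667·13.7500 + 0.1333·57.2500] = 19.3564

€19.36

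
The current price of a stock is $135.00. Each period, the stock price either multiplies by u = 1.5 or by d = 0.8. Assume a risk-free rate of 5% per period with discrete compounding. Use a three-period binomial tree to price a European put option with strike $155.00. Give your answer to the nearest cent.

Risk-neutral probability p = (1 + 0.05 − 0.8)/(1.5 − 0.8) = 0.2500/0.7000 = 0.3571
Terminal stock prices: S_uuu = 455.6, S_uud = 243, S_udd = 129.6, S_ddd = 69.12
Terminal payoffs (K − S): max(-300.6, 0) = 0, max(-88, 0) = 0, max(25.4, 0) = 25.4, max(85.88, 0) = 85.88
Node uu (S = 303.8): V_uu = 1/1.05·[0.3571·0.0000 + 0.6429·0.0000] = 0.0000
Node ud (S = 162): V_ud = 1/1.05·[0.3571·0.0000 + 0.6429·25.4000] = 15.5510
Node dd (S = 86.4): V_dd = 1/1.05·[0.3571·25.4000 + 0.6429·85.8800] = 61.2190
Node u (S = 202.5): V_u = 1/1.05·[0.3571·0.0000 + 0.6429·15.5510] = 9.5210
Node d (S = 108): V_d = 1/1.05·[0.3571·15.5510 + 0.6429·61.2190] = 42.7705
Node 0 (S = 135): V_0 = 1/1.05·[0.3571·9.5210 + 0.6429·42.7705] = 29.4245

$29.42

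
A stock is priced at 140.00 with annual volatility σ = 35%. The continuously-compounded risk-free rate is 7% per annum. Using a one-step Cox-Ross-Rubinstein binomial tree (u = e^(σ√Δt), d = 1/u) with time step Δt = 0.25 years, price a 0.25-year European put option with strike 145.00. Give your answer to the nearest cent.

CRR parameters: u = e^(σ√Δt) = e^(0.35·√0.25) = 1.1912, d = 1/u = 0.8395
Per-period rate: rΔt = 0.07·0.25 = 0.0175, so R = e^0.0175 = 1.0177
Risk-neutral probability p = (e^0.0175 − 0.8395)/(1.1912 − 0.8395) = 0.1782/0.3518 = 0.5065
Terminal stock prices: S_u = 166.8, S_d = 117.5
Terminal payoffs (K − S): max(-21.77, 0) = 0, max(27.48, 0) = 27.48
Node 0 (S = 140): V_0 = e^(−0.0175)·[0.5065·0.0000 + 0.4935·27.4760] = 13.3230

13.32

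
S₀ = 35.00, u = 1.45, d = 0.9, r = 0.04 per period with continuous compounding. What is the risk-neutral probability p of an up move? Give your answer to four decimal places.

p = 0.2560

Risk-neutral probability p = (e^0.04 − 0.9)/(1.45 − 0.9) = 0.1408/0.5500 = 0.2560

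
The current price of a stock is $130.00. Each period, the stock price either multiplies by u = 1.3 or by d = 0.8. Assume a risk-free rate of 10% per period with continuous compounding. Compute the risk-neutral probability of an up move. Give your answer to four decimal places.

Risk-neutral probability p = (e^0.1 − 0.8)/(1.3 − 0.8) = 0.3052/0.5000 = 0.6103

p = 0.6103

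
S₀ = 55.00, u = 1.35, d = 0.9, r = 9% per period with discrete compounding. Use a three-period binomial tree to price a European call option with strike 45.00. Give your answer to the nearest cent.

Risk-neutral probability p = (1 + 0.09 − 0.9)/(1.35 − 0.9) = 0.1900/0.4500 = 0.4222
Terminal stock prices: S_uuu = 135.3, S_uud = 90.21, S_udd = 60.14, S_ddd = 40.1
Terminal payoffs (S − K): max(90.32, 0) = 90.32, max(45.21, 0) = 45.21, max(15.14, 0) = 15.14, max(-4.905, 0) = 0
Node uu (S = 100.2): V_uu = 1/1.09·[0.4222·90.3206 + 0.5778·45.2138] = 58.9531
Node ud (S = 66.83): V_ud = 1/1.09·[0.4222·45.2138 + 0.5778·15.1425] = 25.5406
Node dd (S = 44.55): V_dd = 1/1.09·[0.4222·15.1425 + 0.5778·0.0000] = 5.8656
Node u (S = 74.25): V_u = 1/1.09·[0.4222·58.9531 + 0.5778·25.5406] = 36.3744
Node d (S = 49.5): V_d = 1/1.09·[0.4222·25.5406 + 0.5778·5.8656] = 13.0026
Node 0 (S = 55): V_0 = 1/1.09·[0.4222·36.3744 + 0.5778·13.0026] = 20.9823

20.98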